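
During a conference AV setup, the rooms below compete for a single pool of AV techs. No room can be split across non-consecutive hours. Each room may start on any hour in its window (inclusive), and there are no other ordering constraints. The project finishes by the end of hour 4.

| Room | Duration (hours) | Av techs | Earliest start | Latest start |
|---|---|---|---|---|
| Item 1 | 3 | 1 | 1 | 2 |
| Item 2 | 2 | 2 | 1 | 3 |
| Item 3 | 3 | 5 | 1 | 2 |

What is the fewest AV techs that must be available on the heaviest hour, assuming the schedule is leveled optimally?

8

Schedule Item 1@1, Item 2@1, Item 3@1: h1:8  h2:8  h3:6  h4:0 — peak 8.
No arrangement of the 12 feasible schedules does better.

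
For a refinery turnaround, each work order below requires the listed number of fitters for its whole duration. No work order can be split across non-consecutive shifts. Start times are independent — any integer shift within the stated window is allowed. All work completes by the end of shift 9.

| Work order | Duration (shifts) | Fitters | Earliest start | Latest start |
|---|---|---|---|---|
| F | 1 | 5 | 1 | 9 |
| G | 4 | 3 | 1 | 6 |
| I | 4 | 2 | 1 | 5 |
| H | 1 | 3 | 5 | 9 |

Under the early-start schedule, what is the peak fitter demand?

10

Early-start schedule: F@1, G@1, I@1, H@5.
Load per shift: shift 1: 10, shift 2: 5, shift 3: 5, shift 4: 5, shift 5: 3, shift 6: 0, shift 7: 0, shift 8: 0, shift 9: 0.
Peak is 10.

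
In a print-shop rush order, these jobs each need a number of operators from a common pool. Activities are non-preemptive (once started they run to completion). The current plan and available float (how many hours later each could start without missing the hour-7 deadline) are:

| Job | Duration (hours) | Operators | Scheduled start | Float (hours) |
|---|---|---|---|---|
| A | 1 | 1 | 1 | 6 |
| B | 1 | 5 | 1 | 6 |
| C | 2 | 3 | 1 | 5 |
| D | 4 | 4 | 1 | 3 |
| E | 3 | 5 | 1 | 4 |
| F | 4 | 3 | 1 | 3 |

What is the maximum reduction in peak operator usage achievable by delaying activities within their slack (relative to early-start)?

12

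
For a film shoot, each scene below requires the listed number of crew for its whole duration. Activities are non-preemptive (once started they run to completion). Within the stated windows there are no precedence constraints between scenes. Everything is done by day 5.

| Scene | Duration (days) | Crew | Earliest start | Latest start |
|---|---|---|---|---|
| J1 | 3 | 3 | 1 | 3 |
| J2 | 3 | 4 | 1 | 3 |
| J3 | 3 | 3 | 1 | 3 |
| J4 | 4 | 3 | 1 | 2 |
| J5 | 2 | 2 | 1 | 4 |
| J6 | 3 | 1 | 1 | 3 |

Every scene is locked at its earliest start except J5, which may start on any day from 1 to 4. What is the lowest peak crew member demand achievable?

14

J5@1: d1:16  d2:16  d3:14  d4:3  d5:0 → peak 16
J5@2: d1:14  d2:16  d3:16  d4:3  d5:0 → peak 16
J5@3: d1:14  d2:14  d3:16  d4:5  d5:0 → peak 16
J5@4: d1:14  d2:14  d3:14  d4:5  d5:2 → peak 14
Best is J5@4, peak 14.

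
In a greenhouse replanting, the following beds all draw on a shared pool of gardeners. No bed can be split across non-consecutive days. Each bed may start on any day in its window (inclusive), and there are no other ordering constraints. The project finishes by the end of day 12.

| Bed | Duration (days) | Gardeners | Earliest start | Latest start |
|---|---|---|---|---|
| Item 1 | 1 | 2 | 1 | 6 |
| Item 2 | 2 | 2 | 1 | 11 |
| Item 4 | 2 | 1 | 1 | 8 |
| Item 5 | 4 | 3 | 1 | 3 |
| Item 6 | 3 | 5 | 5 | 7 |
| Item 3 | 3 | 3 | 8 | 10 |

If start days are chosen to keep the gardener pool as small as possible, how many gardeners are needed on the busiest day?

Early-start (Item 1@1, Item 2@1, Item 4@1, Item 5@1, Item 6@5, Item 3@8) gives peak 8: d1:8  d2:6  d3:3  d4:3  d5:5  d6:5  d7:5  d8:3  d9:3  d10:3  d11:0  d12:0.
Shift Item 5→3, Item 6→7, Item 3→10.
Schedule Item 1@1, Item 2@1, Item 4@1, Item 5@3, Item 6@7, Item 3@10: d1:5  d2:3  d3:3  d4:3  d5:3  d6:3  d7:5  d8:5  d9:5  d10:3  d11:3  d12:3 — peak 5.

5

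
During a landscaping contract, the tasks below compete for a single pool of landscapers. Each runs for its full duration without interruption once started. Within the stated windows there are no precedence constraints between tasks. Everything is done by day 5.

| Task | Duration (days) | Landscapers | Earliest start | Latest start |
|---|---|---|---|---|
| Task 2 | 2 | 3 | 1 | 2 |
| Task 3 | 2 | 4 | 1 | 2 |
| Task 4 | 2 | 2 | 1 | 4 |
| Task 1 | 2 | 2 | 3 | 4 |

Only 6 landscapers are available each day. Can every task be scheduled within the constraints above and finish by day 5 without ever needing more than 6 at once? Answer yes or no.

no

The minimum achievable peak is 7; 6 < 7, so no feasible schedule stays within the cap.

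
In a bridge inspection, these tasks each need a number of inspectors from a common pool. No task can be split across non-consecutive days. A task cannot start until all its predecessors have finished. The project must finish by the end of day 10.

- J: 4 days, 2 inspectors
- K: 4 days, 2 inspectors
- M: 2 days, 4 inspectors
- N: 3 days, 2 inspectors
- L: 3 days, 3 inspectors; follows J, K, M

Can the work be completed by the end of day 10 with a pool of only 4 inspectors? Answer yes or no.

The minimum achievable peak is 5; 4 < 5, so no feasible schedule stays within the cap.

no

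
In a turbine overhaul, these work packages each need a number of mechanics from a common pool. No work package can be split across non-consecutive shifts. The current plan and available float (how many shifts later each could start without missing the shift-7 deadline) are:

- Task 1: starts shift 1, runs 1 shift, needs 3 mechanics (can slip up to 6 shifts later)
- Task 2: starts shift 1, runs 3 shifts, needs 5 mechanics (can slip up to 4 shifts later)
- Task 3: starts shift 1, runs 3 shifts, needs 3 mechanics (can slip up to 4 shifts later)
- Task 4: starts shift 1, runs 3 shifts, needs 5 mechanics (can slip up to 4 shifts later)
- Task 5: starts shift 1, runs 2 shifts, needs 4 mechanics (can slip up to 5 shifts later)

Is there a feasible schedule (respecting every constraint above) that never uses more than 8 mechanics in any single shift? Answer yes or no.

no

The minimum achievable peak is 9; 8 < 9, so no feasible schedule stays within the cap.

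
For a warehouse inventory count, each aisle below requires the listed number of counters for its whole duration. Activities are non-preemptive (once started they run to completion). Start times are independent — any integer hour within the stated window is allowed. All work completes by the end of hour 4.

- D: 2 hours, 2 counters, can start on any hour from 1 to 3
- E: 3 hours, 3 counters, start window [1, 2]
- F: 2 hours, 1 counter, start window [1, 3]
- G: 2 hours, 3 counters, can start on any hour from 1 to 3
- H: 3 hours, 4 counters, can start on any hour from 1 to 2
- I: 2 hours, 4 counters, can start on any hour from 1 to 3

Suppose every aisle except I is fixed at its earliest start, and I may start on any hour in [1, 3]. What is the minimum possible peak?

13

I@1: h1:17  h2:17  h3:7  h4:0 → peak 17
I@2: h1:13  h2:17  h3:11  h4:0 → peak 17
I@3: h1:13  h2:13  h3:11  h4:4 → peak 13
Best is I@3, peak 13.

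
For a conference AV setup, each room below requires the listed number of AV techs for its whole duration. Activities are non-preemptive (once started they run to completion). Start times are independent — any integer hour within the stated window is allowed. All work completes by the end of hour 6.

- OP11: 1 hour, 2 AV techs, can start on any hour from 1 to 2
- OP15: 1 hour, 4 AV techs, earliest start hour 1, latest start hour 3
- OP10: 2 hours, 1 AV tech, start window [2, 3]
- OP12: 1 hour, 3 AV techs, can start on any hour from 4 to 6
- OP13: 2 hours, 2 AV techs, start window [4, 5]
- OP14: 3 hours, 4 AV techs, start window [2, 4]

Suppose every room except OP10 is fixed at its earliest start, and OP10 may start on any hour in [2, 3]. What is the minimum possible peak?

9

OP10@2: h1:6  h2:5  h3:5  h4:9  h5:2  h6:0 → peak 9
OP10@3: h1:6  h2:4  h3:5  h4:10  h5:2  h6:0 → peak 10
Best is OP10@2, peak 9.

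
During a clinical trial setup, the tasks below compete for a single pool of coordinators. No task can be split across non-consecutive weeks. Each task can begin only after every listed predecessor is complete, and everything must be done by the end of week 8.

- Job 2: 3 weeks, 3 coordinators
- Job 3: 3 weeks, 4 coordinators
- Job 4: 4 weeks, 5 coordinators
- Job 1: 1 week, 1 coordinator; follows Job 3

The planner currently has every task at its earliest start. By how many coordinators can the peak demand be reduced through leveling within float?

Early-start peak: w1:12  w2:12  w3:12  w4:6  w5:0  w6:0  w7:0  w8:0 ⇒ 12.
Leveled (Job 2@1, Job 3@1, Job 4@4, Job 1@4): w1:7  w2:7  w3:7  w4:6  w5:5  w6:5  w7:5  w8:0 ⇒ 7.
Reduction 12 − 7 = 5.

5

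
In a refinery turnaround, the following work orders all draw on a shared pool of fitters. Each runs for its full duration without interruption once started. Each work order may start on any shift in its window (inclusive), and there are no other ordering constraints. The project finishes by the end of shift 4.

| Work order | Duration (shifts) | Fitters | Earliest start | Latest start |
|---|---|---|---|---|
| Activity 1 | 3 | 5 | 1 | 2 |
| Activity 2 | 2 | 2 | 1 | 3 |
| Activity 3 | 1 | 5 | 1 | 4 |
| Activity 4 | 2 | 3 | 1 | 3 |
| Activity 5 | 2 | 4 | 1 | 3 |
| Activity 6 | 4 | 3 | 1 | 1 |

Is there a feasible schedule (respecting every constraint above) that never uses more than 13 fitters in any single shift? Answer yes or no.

yes

Schedule Activity 1@1, Activity 2@1, Activity 3@4, Activity 4@1, Activity 5@3, Activity 6@1: s1:13  s2:13  s3:12  s4:12 — peak 13 ≤ 13.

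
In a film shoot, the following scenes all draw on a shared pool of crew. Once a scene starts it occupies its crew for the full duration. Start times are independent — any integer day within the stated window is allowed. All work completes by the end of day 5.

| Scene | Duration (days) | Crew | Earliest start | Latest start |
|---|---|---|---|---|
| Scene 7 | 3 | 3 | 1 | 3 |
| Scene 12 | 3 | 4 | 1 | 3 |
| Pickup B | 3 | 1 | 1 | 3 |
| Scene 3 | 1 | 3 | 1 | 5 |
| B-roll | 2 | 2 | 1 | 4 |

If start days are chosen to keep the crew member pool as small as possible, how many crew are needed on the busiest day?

8

Early-start (Scene 7@1, Scene 12@1, Pickup B@1, Scene 3@1, B-roll@1) gives peak 13: d1:13  d2:10  d3:8  d4:0  d5:0.
Shift Scene 3→4, B-roll→4.
Schedule Scene 7@1, Scene 12@1, Pickup B@1, Scene 3@4, B-roll@4: d1:8  d2:8  d3:8  d4:5  d5:2 — peak 8.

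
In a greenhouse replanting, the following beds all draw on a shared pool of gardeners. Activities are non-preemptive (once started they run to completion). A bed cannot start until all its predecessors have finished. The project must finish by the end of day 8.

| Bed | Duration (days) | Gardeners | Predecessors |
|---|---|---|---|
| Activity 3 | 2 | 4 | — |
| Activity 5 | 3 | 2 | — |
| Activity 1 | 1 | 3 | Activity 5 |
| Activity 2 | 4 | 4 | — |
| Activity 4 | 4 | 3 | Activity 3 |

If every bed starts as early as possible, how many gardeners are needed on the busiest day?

Early-start schedule: Activity 3@1, Activity 5@1, Activity 1@4, Activity 2@1, Activity 4@3.
Load per day: day 1: 10, day 2: 10, day 3: 9, day 4: 10, day 5: 3, day 6: 3, day 7: 0, day 8: 0.
Peak is 10.

10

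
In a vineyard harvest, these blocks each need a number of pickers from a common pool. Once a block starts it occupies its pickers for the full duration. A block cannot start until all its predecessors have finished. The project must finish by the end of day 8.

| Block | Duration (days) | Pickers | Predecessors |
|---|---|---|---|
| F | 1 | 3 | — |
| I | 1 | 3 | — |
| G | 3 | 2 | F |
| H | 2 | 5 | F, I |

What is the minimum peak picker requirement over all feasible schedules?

5

Early-start (F@1, I@1, G@2, H@2) gives peak 7: d1:6  d2:7  d3:7  d4:2  d5:0  d6:0  d7:0  d8:0.
Shift I→2, H→5.
Schedule F@1, I@2, G@2, H@5: d1:3  d2:5  d3:2  d4:2  d5:5  d6:5  d7:0  d8:0 — peak 5.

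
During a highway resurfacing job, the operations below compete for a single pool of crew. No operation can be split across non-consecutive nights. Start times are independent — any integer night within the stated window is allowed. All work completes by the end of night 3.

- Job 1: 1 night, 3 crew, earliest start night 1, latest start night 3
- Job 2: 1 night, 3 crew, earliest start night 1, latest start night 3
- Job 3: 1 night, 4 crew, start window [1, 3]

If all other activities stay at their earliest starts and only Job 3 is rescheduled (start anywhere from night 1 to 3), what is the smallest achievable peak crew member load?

6

Job 3@1: n1:10  n2:0  n3:0 → peak 10
Job 3@2: n1:6  n2:4  n3:0 → peak 6
Job 3@3: n1:6  n2:0  n3:4 → peak 6
Best is Job 3@2, peak 6.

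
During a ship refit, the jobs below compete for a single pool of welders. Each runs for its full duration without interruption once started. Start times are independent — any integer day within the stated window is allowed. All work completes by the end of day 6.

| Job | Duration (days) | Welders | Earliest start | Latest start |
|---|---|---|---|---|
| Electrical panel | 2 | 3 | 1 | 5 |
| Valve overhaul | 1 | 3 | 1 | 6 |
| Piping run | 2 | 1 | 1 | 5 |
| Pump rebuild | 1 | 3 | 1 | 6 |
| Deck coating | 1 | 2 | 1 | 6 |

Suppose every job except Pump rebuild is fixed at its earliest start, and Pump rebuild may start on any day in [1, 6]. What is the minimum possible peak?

Pump rebuild@1: d1:12  d2:4  d3:0  d4:0  d5:0  d6:0 → peak 12
Pump rebuild@2: d1:9  d2:7  d3:0  d4:0  d5:0  d6:0 → peak 9
Pump rebuild@3: d1:9  d2:4  d3:3  d4:0  d5:0  d6:0 → peak 9
Pump rebuild@4: d1:9  d2:4  d3:0  d4:3  d5:0  d6:0 → peak 9
Pump rebuild@5: d1:9  d2:4  d3:0  d4:0  d5:3  d6:0 → peak 9
Pump rebuild@6: d1:9  d2:4  d3:0  d4:0  d5:0  d6:3 → peak 9
Best is Pump rebuild@2, peak 9.

9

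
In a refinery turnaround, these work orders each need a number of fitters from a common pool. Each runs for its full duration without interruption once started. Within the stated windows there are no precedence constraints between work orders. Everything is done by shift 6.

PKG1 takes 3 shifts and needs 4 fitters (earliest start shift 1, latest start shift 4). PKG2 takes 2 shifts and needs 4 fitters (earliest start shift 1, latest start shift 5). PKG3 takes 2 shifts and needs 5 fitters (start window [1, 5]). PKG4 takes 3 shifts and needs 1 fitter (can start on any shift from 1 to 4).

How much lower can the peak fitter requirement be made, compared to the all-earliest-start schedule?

Early-start peak: s1:14  s2:14  s3:5  s4:0  s5:0  s6:0 ⇒ 14.
Leveled (PKG1@1, PKG2@1, PKG3@4, PKG4@3): s1:8  s2:8  s3:5  s4:6  s5:6  s6:0 ⇒ 8.
Reduction 14 − 8 = 6.

6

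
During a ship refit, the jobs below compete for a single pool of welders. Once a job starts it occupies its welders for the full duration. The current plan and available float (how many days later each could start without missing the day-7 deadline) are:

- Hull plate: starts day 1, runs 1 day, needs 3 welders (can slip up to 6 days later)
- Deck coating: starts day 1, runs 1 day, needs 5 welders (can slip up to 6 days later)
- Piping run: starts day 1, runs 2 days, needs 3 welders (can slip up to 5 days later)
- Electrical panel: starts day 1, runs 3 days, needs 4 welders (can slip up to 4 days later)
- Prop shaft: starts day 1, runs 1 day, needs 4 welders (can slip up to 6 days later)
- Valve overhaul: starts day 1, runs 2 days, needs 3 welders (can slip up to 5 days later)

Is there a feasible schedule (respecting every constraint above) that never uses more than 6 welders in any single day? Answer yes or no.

The minimum achievable peak is 7; 6 < 7, so no feasible schedule stays within the cap.

no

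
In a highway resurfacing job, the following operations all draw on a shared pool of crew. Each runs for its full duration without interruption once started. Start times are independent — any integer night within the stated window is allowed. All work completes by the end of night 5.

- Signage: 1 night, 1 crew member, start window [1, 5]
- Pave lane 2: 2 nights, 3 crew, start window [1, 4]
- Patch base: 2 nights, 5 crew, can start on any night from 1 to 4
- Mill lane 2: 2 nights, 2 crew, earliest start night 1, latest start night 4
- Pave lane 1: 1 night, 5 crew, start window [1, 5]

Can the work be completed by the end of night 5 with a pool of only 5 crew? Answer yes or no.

no

Total crew member-nights = 26; over 5 nights the average is 26/5 > 5, so some night must exceed 5.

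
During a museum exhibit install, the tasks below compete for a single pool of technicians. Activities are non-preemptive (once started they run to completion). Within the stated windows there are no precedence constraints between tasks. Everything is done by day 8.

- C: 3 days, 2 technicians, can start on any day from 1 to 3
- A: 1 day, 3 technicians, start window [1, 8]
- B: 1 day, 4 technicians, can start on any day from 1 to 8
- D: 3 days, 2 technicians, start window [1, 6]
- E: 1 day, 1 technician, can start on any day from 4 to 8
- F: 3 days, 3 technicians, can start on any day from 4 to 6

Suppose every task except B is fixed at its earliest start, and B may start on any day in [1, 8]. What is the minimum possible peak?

7

B@1: d1:11  d2:4  d3:4  d4:4  d5:3  d6:3  d7:0  d8:0 → peak 11
B@2: d1:7  d2:8  d3:4  d4:4  d5:3  d6:3  d7:0  d8:0 → peak 8
B@3: d1:7  d2:4  d3:8  d4:4  d5:3  d6:3  d7:0  d8:0 → peak 8
B@4: d1:7  d2:4  d3:4  d4:8  d5:3  d6:3  d7:0  d8:0 → peak 8
B@5: d1:7  d2:4  d3:4  d4:4  d5:7  d6:3  d7:0  d8:0 → peak 7
B@6: d1:7  d2:4  d3:4  d4:4  d5:3  d6:7  d7:0  d8:0 → peak 7
B@7: d1:7  d2:4  d3:4  d4:4  d5:3  d6:3  d7:4  d8:0 → peak 7
B@8: d1:7  d2:4  d3:4  d4:4  d5:3  d6:3  d7:0  d8:4 → peak 7
Best is B@5, peak 7.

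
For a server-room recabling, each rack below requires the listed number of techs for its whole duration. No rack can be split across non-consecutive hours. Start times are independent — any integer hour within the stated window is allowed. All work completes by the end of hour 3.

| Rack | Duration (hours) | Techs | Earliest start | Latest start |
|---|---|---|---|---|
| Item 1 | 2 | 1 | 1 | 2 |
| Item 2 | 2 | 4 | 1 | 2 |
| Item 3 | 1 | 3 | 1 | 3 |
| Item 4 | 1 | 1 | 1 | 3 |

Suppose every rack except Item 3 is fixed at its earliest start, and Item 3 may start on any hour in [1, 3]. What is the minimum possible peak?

Item 3@1: h1:9  h2:5  h3:0 → peak 9
Item 3@2: h1:6  h2:8  h3:0 → peak 8
Item 3@3: h1:6  h2:5  h3:3 → peak 6
Best is Item 3@3, peak 6.

6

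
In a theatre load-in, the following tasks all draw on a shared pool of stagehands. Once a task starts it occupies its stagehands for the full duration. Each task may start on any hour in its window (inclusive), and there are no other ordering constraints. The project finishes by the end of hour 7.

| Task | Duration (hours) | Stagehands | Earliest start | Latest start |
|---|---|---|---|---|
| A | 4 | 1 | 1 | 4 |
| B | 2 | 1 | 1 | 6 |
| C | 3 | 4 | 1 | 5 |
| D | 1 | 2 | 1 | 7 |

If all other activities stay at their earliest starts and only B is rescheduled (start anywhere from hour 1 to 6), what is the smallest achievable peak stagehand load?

B@1: h1:8  h2:6  h3:5  h4:1  h5:0  h6:0  h7:0 → peak 8
B@2: h1:7  h2:6  h3:6  h4:1  h5:0  h6:0  h7:0 → peak 7
B@3: h1:7  h2:5  h3:6  h4:2  h5:0  h6:0  h7:0 → peak 7
B@4: h1:7  h2:5  h3:5  h4:2  h5:1  h6:0  h7:0 → peak 7
B@5: h1:7  h2:5  h3:5  h4:1  h5:1  h6:1  h7:0 → peak 7
B@6: h1:7  h2:5  h3:5  h4:1  h5:0  h6:1  h7:1 → peak 7
Best is B@2, peak 7.

7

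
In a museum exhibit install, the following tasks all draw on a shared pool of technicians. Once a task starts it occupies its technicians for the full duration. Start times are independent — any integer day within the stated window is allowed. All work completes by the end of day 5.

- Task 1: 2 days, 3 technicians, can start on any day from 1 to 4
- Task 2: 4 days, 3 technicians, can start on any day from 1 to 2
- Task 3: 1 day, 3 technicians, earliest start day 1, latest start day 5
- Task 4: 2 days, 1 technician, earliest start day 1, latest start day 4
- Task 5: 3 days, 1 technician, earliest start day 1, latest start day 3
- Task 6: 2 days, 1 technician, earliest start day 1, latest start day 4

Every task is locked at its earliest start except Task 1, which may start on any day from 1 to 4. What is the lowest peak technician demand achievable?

9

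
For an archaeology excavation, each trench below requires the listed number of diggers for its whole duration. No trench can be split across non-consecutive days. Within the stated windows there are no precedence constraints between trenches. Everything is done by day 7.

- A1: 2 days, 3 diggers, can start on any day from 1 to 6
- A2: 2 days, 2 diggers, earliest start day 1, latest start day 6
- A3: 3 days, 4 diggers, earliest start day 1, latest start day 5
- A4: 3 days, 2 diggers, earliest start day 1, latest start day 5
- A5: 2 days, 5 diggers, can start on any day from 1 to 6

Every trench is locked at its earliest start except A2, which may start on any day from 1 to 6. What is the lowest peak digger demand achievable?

A2@1: d1:16  d2:16  d3:6  d4:0  d5:0  d6:0  d7:0 → peak 16
A2@2: d1:14  d2:16  d3:8  d4:0  d5:0  d6:0  d7:0 → peak 16
A2@3: d1:14  d2:14  d3:8  d4:2  d5:0  d6:0  d7:0 → peak 14
A2@4: d1:14  d2:14  d3:6  d4:2  d5:2  d6:0  d7:0 → peak 14
A2@5: d1:14  d2:14  d3:6  d4:0  d5:2  d6:2  d7:0 → peak 14
A2@6: d1:14  d2:14  d3:6  d4:0  d5:0  d6:2  d7:2 → peak 14
Best is A2@3, peak 14.

14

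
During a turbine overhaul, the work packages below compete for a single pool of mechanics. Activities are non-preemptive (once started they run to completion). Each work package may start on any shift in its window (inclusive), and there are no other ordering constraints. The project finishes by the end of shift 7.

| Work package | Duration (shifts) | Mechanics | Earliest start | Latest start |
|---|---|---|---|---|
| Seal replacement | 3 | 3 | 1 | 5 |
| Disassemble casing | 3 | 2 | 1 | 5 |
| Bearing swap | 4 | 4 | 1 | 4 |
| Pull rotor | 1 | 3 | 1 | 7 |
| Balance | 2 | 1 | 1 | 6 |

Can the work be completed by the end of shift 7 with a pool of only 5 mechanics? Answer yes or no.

no

Total mechanic-shifts = 36; over 7 shifts the average is 36/7 > 5, so some shift must exceed 5.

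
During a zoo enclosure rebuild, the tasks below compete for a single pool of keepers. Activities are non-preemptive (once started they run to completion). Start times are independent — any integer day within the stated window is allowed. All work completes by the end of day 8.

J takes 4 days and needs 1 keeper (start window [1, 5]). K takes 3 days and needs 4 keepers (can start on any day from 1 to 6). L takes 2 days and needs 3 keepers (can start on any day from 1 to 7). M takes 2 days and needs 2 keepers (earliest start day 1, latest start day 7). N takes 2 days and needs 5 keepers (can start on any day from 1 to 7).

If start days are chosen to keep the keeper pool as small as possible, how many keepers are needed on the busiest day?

Early-start (J@1, K@1, L@1, M@1, N@1) gives peak 15: d1:15  d2:15  d3:5  d4:1  d5:0  d6:0  d7:0  d8:0.
Shift L→4, M→5, N→7.
Schedule J@1, K@1, L@4, M@5, N@7: d1:5  d2:5  d3:5  d4:4  d5:5  d6:2  d7:5  d8:5 — peak 5.
Total keeper-days = 36 over 8 days ⇒ peak ≥ ⌈36/8⌉ = 5, so 5 is optimal.

5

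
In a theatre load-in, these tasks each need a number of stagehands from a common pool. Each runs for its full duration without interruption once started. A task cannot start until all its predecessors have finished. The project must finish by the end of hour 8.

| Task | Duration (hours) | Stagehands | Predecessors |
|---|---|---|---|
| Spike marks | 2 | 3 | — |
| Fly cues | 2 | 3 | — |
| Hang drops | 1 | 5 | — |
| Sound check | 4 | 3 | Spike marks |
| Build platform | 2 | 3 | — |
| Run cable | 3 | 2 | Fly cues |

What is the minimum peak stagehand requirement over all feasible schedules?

6

Early-start (Spike marks@1, Fly cues@1, Hang drops@1, Sound check@3, Build platform@1, Run cable@3) gives peak 14: h1:14  h2:9  h3:5  h4:5  h5:5  h6:3  h7:0  h8:0.
Shift Hang drops→3, Sound check→4, Build platform→4, Run cable→6.
Schedule Spike marks@1, Fly cues@1, Hang drops@3, Sound check@4, Build platform@4, Run cable@6: h1:6  h2:6  h3:5  h4:6  h5:6  h6:5  h7:5  h8:2 — peak 6.
Total stagehand-hours = 41 over 8 hours ⇒ peak ≥ ⌈41/8⌉ = 6, so 6 is optimal.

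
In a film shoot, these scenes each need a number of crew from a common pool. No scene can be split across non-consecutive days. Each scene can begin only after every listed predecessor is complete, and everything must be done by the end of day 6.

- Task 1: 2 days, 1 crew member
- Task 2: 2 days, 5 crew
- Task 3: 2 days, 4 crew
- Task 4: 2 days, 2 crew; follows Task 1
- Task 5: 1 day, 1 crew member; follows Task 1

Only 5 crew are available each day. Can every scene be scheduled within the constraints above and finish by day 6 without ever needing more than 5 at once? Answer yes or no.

yes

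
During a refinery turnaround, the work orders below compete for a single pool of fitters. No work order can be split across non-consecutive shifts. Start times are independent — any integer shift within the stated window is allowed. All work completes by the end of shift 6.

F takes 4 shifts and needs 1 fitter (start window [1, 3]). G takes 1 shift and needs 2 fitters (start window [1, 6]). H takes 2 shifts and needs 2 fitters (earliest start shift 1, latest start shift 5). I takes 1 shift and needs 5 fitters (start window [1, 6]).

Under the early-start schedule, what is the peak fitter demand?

Early-start schedule: F@1, G@1, H@1, I@1.
Load per shift: shift 1: 10, shift 2: 3, shift 3: 1, shift 4: 1, shift 5: 0, shift 6: 0.
Peak is 10.

10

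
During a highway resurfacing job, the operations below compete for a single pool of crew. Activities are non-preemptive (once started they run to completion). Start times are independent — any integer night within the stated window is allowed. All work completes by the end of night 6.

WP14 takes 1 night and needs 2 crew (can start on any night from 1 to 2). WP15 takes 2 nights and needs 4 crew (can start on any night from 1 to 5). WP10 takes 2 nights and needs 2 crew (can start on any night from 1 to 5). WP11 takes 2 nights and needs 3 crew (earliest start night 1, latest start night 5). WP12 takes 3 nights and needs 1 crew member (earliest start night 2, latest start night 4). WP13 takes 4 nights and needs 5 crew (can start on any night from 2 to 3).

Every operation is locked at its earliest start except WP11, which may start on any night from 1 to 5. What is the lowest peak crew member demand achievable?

12

WP11@1: n1:11  n2:15  n3:6  n4:6  n5:5  n6:0 → peak 15
WP11@2: n1:8  n2:15  n3:9  n4:6  n5:5  n6:0 → peak 15
WP11@3: n1:8  n2:12  n3:9  n4:9  n5:5  n6:0 → peak 12
WP11@4: n1:8  n2:12  n3:6  n4:9  n5:8  n6:0 → peak 12
WP11@5: n1:8  n2:12  n3:6  n4:6  n5:8  n6:3 → peak 12
Best is WP11@3, peak 12.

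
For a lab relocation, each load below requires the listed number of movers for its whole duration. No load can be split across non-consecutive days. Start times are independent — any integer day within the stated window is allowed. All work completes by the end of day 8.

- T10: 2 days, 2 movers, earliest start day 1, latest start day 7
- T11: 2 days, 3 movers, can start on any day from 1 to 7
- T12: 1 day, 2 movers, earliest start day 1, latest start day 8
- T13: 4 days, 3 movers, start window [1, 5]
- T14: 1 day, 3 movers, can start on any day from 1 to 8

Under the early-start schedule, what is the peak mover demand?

Early-start schedule: T10@1, T11@1, T12@1, T13@1, T14@1.
Load per day: day 1: 13, day 2: 8, day 3: 3, day 4: 3, day 5: 0, day 6: 0, day 7: 0, day 8: 0.
Peak is 13.

13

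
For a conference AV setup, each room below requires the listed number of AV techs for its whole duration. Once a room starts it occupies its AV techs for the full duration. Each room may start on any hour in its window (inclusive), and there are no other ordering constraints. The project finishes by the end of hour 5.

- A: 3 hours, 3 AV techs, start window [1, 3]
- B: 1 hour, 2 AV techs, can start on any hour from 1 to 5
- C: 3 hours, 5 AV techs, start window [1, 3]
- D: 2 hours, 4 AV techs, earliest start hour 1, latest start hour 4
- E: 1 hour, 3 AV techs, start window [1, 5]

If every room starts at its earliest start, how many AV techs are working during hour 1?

At early start, hour 1 has: A, B, C, D, E.
Demand: 3 + 2 + 5 + 4 + 3 = 17.

17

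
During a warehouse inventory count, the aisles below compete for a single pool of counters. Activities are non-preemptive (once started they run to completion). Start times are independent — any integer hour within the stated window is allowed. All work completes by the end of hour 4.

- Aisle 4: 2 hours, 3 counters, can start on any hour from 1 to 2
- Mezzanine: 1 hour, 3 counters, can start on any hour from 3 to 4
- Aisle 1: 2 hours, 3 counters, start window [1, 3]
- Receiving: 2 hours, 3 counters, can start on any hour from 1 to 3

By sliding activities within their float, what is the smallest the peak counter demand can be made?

6

Early-start (Aisle 4@1, Mezzanine@3, Aisle 1@1, Receiving@1) gives peak 9: h1:9  h2:9  h3:3  h4:0.
Shift Receiving→3.
Schedule Aisle 4@1, Mezzanine@3, Aisle 1@1, Receiving@3: h1:6  h2:6  h3:6  h4:3 — peak 6.
Total counter-hours = 21 over 4 hours ⇒ peak ≥ ⌈21/4⌉ = 6, so 6 is optimal.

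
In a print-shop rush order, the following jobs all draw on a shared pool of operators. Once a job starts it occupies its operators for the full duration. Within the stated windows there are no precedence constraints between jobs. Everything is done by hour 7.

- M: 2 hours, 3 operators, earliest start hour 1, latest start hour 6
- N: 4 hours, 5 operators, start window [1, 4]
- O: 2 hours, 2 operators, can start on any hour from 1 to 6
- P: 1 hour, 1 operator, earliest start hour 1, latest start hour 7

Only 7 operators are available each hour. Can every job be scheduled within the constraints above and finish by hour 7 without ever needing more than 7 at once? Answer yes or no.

yes

Schedule M@1, N@3, O@1, P@7: h1:5  h2:5  h3:5  h4:5  h5:5  h6:5  h7:1 — peak 5 ≤ 7.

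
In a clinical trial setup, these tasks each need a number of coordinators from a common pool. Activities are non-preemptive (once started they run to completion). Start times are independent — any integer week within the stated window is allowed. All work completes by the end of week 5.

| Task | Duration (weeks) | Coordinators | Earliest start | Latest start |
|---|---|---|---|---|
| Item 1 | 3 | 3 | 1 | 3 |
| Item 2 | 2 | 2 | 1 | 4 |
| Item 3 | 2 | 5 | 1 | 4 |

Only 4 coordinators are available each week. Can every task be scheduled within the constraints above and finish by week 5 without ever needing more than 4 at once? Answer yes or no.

Total coordinator-weeks = 23; over 5 weeks the average is 23/5 > 4, so some week must exceed 4.

no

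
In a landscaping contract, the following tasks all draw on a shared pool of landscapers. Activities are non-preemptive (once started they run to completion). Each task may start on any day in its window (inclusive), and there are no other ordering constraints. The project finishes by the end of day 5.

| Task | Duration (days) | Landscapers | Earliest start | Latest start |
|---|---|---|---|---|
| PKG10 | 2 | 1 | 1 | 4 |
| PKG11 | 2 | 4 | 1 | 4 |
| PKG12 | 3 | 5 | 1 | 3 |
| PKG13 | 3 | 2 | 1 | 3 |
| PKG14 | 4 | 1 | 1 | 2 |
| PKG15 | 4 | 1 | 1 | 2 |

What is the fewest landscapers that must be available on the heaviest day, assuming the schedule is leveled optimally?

9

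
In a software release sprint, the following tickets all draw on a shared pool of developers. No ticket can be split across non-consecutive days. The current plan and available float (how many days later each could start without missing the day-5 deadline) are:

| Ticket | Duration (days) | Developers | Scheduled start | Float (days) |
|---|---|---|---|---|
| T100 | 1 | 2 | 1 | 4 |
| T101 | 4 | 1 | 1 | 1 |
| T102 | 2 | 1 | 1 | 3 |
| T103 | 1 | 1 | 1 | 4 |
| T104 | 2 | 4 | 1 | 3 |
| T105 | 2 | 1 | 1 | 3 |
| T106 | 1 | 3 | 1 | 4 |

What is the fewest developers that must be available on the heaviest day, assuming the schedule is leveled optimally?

Early-start (T100@1, T101@1, T102@1, T103@1, T104@1, T105@1, T106@1) gives peak 13: d1:13  d2:7  d3:1  d4:1  d5:0.
Shift T104→4, T105→2, T106→3.
Schedule T100@1, T101@1, T102@1, T103@1, T104@4, T105@2, T106@3: d1:5  d2:3  d3:5  d4:5  d5:4 — peak 5.
Total developer-days = 22 over 5 days ⇒ peak ≥ ⌈22/5⌉ = 5, so 5 is optimal.

5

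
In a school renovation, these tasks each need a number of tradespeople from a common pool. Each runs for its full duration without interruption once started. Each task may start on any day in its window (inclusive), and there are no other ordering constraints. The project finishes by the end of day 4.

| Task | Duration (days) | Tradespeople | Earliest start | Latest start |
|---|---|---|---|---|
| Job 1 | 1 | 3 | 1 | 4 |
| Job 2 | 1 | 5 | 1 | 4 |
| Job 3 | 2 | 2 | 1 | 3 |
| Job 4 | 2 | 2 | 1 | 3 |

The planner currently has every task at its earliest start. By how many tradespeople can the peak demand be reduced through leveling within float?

7

Early-start peak: d1:12  d2:4  d3:0  d4:0 ⇒ 12.
Leveled (Job 1@1, Job 2@2, Job 3@3, Job 4@3): d1:3  d2:5  d3:4  d4:4 ⇒ 5.
Reduction 12 − 5 = 7.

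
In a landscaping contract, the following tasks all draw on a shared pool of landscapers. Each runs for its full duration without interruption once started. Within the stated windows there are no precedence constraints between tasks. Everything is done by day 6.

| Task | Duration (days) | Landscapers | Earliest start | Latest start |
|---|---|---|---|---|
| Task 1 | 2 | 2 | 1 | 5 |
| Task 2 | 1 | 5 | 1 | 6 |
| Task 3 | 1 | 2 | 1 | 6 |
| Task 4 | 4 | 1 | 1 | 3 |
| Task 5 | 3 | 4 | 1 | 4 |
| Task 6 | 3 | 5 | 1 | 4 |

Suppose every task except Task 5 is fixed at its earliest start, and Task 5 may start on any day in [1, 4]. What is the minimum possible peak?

15

Task 5@1: d1:19  d2:12  d3:10  d4:1  d5:0  d6:0 → peak 19
Task 5@2: d1:15  d2:12  d3:10  d4:5  d5:0  d6:0 → peak 15
Task 5@3: d1:15  d2:8  d3:10  d4:5  d5:4  d6:0 → peak 15
Task 5@4: d1:15  d2:8  d3:6  d4:5  d5:4  d6:4 → peak 15
Best is Task 5@2, peak 15.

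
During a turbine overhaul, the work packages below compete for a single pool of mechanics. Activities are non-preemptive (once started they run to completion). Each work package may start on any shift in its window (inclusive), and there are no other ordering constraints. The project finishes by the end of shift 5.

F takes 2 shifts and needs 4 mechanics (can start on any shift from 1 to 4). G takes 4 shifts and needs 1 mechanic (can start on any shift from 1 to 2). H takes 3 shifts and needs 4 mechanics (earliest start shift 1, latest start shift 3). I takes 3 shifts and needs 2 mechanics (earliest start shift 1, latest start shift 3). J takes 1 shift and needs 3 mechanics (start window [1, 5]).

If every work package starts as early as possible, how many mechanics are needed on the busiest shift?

14

Early-start schedule: F@1, G@1, H@1, I@1, J@1.
Load per shift: shift 1: 14, shift 2: 11, shift 3: 7, shift 4: 1, shift 5: 0.
Peak is 14.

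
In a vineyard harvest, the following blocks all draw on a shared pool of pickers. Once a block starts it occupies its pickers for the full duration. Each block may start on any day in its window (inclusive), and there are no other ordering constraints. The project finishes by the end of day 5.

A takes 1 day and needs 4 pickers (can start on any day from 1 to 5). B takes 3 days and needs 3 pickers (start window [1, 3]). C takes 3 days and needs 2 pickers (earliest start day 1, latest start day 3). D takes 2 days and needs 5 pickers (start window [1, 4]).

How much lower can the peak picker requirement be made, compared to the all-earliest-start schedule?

7

Early-start peak: d1:14  d2:10  d3:5  d4:0  d5:0 ⇒ 14.
Leveled (A@1, B@1, C@2, D@4): d1:7  d2:5  d3:5  d4:7  d5:5 ⇒ 7.
Reduction 14 − 7 = 7.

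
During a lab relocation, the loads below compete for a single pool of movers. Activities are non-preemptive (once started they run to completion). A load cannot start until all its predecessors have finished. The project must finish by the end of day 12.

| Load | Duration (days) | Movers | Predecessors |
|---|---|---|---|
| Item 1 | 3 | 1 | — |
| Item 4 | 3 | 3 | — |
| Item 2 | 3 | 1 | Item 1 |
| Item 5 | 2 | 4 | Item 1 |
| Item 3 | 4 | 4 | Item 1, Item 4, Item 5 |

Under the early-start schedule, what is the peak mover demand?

Early-start schedule: Item 1@1, Item 4@1, Item 2@4, Item 5@4, Item 3@6.
Load per day: day 1: 4, day 2: 4, day 3: 4, day 4: 5, day 5: 5, day 6: 5, day 7: 4, day 8: 4, day 9: 4, day 10: 0, day 11: 0, day 12: 0.
Peak is 5.

5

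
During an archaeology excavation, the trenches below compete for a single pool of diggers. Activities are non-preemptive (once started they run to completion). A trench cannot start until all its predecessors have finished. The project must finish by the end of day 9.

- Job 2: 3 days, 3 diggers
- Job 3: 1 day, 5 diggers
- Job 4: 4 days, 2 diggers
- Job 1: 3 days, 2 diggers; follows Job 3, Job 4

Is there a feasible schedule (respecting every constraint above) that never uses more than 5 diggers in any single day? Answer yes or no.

Schedule Job 2@1, Job 3@5, Job 4@1, Job 1@6: d1:5  d2:5  d3:5  d4:2  d5:5  d6:2  d7:2  d8:2  d9:0 — peak 5 ≤ 5.

yes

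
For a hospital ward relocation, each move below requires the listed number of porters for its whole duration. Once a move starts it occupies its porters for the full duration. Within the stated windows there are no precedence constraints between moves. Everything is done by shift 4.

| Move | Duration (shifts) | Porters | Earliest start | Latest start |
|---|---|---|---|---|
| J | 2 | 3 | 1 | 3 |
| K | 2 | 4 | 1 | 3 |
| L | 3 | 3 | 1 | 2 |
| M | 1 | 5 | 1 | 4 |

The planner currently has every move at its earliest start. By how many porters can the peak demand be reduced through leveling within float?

Early-start peak: s1:15  s2:10  s3:3  s4:0 ⇒ 15.
Leveled (J@1, K@3, L@2, M@1): s1:8  s2:6  s3:7  s4:7 ⇒ 8.
Reduction 15 − 8 = 7.

7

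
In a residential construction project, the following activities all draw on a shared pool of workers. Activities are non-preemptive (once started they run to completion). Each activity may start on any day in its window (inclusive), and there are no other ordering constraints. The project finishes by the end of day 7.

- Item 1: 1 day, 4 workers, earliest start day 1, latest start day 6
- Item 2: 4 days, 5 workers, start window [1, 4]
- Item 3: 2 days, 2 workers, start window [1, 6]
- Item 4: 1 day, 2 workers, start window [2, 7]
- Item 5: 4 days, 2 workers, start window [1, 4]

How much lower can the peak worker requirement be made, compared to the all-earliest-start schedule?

6

Early-start peak: d1:13  d2:11  d3:7  d4:7  d5:0  d6:0  d7:0 ⇒ 13.
Leveled (Item 1@1, Item 2@2, Item 3@1, Item 4@3, Item 5@4): d1:6  d2:7  d3:7  d4:7  d5:7  d6:2  d7:2 ⇒ 7.
Reduction 13 − 7 = 6.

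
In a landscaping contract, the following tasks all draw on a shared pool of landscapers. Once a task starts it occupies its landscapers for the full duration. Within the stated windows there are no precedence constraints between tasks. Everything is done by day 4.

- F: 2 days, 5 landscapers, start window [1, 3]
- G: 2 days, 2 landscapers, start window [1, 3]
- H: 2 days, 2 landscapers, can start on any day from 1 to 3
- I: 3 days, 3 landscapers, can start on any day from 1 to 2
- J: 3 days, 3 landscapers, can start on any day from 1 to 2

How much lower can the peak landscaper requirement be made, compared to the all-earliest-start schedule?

Early-start peak: d1:15  d2:15  d3:6  d4:0 ⇒ 15.
Leveled (F@1, G@3, H@3, I@1, J@1): d1:11  d2:11  d3:10  d4:4 ⇒ 11.
Reduction 15 − 11 = 4.

4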